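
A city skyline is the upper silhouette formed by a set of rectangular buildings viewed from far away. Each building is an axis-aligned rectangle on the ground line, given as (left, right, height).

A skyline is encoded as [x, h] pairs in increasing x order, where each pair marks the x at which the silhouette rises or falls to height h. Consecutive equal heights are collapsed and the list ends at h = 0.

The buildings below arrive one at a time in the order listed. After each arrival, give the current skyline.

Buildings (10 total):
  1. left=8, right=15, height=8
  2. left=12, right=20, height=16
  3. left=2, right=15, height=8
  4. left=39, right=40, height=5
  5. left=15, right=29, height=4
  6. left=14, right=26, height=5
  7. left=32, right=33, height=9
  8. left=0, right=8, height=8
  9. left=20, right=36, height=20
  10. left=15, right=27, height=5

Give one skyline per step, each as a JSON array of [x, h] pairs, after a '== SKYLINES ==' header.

== SKYLINES ==
[[8,8],[15,0]]
[[8,8],[12,16],[20,0]]
[[2,8],[12,16],[20,0]]
[[2,8],[12,16],[20,0],[39,5],[40,0]]
[[2,8],[12,16],[20,4],[29,0],[39,5],[40,0]]
[[2,8],[12,16],[20,5],[26,4],[29,0],[39,5],[40,0]]
[[2,8],[12,16],[20,5],[26,4],[29,0],[32,9],[33,0],[39,5],[40,0]]
[[0,8],[12,16],[20,5],[26,4],[29,0],[32,9],[33,0],[39,5],[40,0]]
[[0,8],[12,16],[20,20],[36,0],[39,5],[40,0]]
[[0,8],[12,16],[20,20],[36,0],[39,5],[40,0]]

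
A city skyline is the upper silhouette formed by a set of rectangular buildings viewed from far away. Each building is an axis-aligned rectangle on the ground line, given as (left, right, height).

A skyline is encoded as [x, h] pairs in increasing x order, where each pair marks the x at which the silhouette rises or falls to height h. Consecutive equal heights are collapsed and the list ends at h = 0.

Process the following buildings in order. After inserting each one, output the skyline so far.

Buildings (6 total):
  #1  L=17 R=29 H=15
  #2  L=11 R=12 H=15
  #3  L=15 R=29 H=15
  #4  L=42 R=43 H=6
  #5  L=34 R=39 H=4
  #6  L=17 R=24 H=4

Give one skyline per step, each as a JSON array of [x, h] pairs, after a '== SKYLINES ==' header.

== SKYLINES ==
[[17,15],[29,0]]
[[11,15],[12,0],[17,15],[29,0]]
[[11,15],[12,0],[15,15],[29,0]]
[[11,15],[12,0],[15,15],[29,0],[42,6],[43,0]]
[[11,15],[12,0],[15,15],[29,0],[34,4],[39,0],[42,6],[43,0]]
[[11,15],[12,0],[15,15],[29,0],[34,4],[39,0],[42,6],[43,0]]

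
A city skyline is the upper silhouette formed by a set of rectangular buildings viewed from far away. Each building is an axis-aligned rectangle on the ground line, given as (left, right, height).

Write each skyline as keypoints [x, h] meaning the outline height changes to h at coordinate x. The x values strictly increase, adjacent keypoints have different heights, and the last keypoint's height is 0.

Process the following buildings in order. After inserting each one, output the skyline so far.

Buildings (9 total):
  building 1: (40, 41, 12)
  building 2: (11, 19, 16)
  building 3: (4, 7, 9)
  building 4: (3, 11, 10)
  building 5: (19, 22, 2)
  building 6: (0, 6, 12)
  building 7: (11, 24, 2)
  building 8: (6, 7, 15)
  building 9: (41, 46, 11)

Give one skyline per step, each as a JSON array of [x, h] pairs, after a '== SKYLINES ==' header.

== SKYLINES ==
[[40,12],[41,0]]
[[11,16],[19,0],[40,12],[41,0]]
[[4,9],[7,0],[11,16],[19,0],[40,12],[41,0]]
[[3,10],[11,16],[19,0],[40,12],[41,0]]
[[3,10],[11,16],[19,2],[22,0],[40,12],[41,0]]
[[0,12],[6,10],[11,16],[19,2],[22,0],[40,12],[41,0]]
[[0,12],[6,10],[11,16],[19,2],[24,0],[40,12],[41,0]]
[[0,12],[6,15],[7,10],[11,16],[19,2],[24,0],[40,12],[41,0]]
[[0,12],[6,15],[7,10],[11,16],[19,2],[24,0],[40,12],[41,11],[46,0]]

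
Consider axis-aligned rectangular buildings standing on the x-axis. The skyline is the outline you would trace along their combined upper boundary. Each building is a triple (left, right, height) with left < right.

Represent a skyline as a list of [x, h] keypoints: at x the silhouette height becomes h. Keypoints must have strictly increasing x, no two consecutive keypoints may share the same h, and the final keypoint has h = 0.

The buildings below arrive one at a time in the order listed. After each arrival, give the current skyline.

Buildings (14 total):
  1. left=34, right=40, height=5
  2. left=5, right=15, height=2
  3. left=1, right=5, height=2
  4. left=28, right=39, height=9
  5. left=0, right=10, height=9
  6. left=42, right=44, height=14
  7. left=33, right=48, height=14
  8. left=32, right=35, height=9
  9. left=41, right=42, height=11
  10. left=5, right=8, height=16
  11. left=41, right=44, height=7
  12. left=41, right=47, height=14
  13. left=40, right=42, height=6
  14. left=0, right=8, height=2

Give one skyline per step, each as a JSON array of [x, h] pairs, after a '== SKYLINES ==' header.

== SKYLINES ==
[[34,5],[40,0]]
[[5,2],[15,0],[34,5],[40,0]]
[[1,2],[15,0],[34,5],[40,0]]
[[1,2],[15,0],[28,9],[39,5],[40,0]]
[[0,9],[10,2],[15,0],[28,9],[39,5],[40,0]]
[[0,9],[10,2],[15,0],[28,9],[39,5],[40,0],[42,14],[44,0]]
[[0,9],[10,2],[15,0],[28,9],[33,14],[48,0]]
[[0,9],[10,2],[15,0],[28,9],[33,14],[48,0]]
[[0,9],[10,2],[15,0],[28,9],[33,14],[48,0]]
[[0,9],[5,16],[8,9],[10,2],[15,0],[28,9],[33,14],[48,0]]
[[0,9],[5,16],[8,9],[10,2],[15,0],[28,9],[33,14],[48,0]]
[[0,9],[5,16],[8,9],[10,2],[15,0],[28,9],[33,14],[48,0]]
[[0,9],[5,16],[8,9],[10,2],[15,0],[28,9],[33,14],[48,0]]
[[0,9],[5,16],[8,9],[10,2],[15,0],[28,9],[33,14],[48,0]]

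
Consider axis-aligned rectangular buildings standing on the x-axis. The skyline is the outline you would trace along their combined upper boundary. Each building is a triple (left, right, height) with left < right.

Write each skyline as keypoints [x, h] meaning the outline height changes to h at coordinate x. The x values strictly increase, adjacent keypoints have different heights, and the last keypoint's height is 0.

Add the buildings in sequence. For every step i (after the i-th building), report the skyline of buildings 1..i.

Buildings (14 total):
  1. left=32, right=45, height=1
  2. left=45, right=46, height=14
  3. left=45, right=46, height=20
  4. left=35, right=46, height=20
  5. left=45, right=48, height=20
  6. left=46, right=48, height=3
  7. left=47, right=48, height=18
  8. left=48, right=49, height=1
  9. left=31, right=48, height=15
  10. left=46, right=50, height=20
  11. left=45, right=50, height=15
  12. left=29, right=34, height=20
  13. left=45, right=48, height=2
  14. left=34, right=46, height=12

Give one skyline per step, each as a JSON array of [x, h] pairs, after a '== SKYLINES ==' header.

== SKYLINES ==
[[32,1],[45,0]]
[[32,1],[45,14],[46,0]]
[[32,1],[45,20],[46,0]]
[[32,1],[35,20],[46,0]]
[[32,1],[35,20],[48,0]]
[[32,1],[35,20],[48,0]]
[[32,1],[35,20],[48,0]]
[[32,1],[35,20],[48,1],[49,0]]
[[31,15],[35,20],[48,1],[49,0]]
[[31,15],[35,20],[50,0]]
[[31,15],[35,20],[50,0]]
[[29,20],[34,15],[35,20],[50,0]]
[[29,20],[34,15],[35,20],[50,0]]
[[29,20],[34,15],[35,20],[50,0]]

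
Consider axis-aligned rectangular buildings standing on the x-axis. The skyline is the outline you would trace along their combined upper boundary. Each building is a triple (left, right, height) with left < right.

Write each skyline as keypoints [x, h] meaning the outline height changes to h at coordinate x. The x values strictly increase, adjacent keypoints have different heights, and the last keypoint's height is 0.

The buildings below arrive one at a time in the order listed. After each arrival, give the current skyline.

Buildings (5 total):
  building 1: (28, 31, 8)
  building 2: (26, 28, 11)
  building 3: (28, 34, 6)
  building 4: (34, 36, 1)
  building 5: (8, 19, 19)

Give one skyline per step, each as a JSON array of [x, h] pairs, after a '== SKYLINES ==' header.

== SKYLINES ==
[[28,8],[31,0]]
[[26,11],[28,8],[31,0]]
[[26,11],[28,8],[31,6],[34,0]]
[[26,11],[28,8],[31,6],[34,1],[36,0]]
[[8,19],[19,0],[26,11],[28,8],[31,6],[34,1],[36,0]]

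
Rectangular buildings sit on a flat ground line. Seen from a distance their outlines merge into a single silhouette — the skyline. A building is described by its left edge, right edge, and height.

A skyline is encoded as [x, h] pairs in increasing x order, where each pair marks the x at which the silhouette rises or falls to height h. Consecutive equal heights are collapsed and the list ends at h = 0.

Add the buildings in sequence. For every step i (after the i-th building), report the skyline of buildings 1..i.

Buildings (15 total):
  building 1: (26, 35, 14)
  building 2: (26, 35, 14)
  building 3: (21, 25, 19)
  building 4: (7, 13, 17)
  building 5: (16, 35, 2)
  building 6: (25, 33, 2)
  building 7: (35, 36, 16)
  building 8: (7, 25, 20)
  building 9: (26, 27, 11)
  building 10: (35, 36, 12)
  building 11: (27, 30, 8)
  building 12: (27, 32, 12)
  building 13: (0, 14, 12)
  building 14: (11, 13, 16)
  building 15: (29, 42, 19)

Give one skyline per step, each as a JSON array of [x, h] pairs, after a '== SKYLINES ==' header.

== SKYLINES ==
[[26,14],[35,0]]
[[26,14],[35,0]]
[[21,19],[25,0],[26,14],[35,0]]
[[7,17],[13,0],[21,19],[25,0],[26,14],[35,0]]
[[7,17],[13,0],[16,2],[21,19],[25,2],[26,14],[35,0]]
[[7,17],[13,0],[16,2],[21,19],[25,2],[26,14],[35,0]]
[[7,17],[13,0],[16,2],[21,19],[25,2],[26,14],[35,16],[36,0]]
[[7,20],[25,2],[26,14],[35,16],[36,0]]
[[7,20],[25,2],[26,14],[35,16],[36,0]]
[[7,20],[25,2],[26,14],[35,16],[36,0]]
[[7,20],[25,2],[26,14],[35,16],[36,0]]
[[7,20],[25,2],[26,14],[35,16],[36,0]]
[[0,12],[7,20],[25,2],[26,14],[35,16],[36,0]]
[[0,12],[7,20],[25,2],[26,14],[35,16],[36,0]]
[[0,12],[7,20],[25,2],[26,14],[29,19],[42,0]]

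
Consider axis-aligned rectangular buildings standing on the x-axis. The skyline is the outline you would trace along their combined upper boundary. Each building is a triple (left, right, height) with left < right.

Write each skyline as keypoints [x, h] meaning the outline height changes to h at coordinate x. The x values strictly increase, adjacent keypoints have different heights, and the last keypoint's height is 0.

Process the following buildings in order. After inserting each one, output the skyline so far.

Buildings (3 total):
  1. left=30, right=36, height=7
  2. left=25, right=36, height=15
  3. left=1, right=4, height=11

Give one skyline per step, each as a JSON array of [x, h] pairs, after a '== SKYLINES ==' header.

== SKYLINES ==
[[30,7],[36,0]]
[[25,15],[36,0]]
[[1,11],[4,0],[25,15],[36,0]]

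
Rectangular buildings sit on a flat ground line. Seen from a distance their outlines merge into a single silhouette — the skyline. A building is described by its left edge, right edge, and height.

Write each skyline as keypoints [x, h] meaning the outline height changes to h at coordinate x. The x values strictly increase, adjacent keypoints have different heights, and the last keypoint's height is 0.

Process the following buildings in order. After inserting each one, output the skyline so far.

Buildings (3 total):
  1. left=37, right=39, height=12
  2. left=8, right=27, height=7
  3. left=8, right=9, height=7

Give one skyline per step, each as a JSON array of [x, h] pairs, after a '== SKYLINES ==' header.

== SKYLINES ==
[[37,12],[39,0]]
[[8,7],[27,0],[37,12],[39,0]]
[[8,7],[27,0],[37,12],[39,0]]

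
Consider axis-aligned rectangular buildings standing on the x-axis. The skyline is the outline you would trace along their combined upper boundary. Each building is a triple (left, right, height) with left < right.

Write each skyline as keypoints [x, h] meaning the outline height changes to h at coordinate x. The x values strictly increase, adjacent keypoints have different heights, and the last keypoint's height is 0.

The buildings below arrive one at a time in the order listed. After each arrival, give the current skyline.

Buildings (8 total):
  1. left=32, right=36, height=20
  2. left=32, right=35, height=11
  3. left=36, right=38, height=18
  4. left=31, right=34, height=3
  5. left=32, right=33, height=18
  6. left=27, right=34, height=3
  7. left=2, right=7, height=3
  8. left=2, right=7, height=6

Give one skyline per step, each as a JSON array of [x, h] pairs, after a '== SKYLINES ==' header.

== SKYLINES ==
[[32,20],[36,0]]
[[32,20],[36,0]]
[[32,20],[36,18],[38,0]]
[[31,3],[32,20],[36,18],[38,0]]
[[31,3],[32,20],[36,18],[38,0]]
[[27,3],[32,20],[36,18],[38,0]]
[[2,3],[7,0],[27,3],[32,20],[36,18],[38,0]]
[[2,6],[7,0],[27,3],[32,20],[36,18],[38,0]]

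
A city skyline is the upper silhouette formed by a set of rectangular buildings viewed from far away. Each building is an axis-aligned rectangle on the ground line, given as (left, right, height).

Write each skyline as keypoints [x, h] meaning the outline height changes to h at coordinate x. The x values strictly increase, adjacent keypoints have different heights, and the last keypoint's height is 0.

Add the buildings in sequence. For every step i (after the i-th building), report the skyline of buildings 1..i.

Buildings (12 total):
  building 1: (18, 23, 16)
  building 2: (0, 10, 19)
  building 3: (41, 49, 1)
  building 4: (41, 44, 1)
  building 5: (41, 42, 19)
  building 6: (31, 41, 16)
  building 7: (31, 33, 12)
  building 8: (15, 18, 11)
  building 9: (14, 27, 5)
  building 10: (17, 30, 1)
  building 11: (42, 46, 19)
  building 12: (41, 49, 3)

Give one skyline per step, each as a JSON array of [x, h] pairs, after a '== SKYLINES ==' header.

== SKYLINES ==
[[18,16],[23,0]]
[[0,19],[10,0],[18,16],[23,0]]
[[0,19],[10,0],[18,16],[23,0],[41,1],[49,0]]
[[0,19],[10,0],[18,16],[23,0],[41,1],[49,0]]
[[0,19],[10,0],[18,16],[23,0],[41,19],[42,1],[49,0]]
[[0,19],[10,0],[18,16],[23,0],[31,16],[41,19],[42,1],[49,0]]
[[0,19],[10,0],[18,16],[23,0],[31,16],[41,19],[42,1],[49,0]]
[[0,19],[10,0],[15,11],[18,16],[23,0],[31,16],[41,19],[42,1],[49,0]]
[[0,19],[10,0],[14,5],[15,11],[18,16],[23,5],[27,0],[31,16],[41,19],[42,1],[49,0]]
[[0,19],[10,0],[14,5],[15,11],[18,16],[23,5],[27,1],[30,0],[31,16],[41,19],[42,1],[49,0]]
[[0,19],[10,0],[14,5],[15,11],[18,16],[23,5],[27,1],[30,0],[31,16],[41,19],[46,1],[49,0]]
[[0,19],[10,0],[14,5],[15,11],[18,16],[23,5],[27,1],[30,0],[31,16],[41,19],[46,3],[49,0]]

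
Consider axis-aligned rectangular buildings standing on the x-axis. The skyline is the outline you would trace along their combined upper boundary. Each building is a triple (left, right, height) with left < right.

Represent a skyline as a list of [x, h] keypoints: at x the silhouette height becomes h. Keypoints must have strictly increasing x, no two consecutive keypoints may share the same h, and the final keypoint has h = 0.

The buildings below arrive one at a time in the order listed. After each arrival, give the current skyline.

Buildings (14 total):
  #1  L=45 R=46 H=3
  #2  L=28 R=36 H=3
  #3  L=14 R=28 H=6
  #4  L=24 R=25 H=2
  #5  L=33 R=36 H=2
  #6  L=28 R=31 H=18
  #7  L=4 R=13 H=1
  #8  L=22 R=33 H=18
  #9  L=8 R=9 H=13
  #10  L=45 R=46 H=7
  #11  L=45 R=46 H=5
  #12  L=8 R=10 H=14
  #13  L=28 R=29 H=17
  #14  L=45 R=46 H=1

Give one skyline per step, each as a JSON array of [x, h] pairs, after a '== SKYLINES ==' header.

== SKYLINES ==
[[45,3],[46,0]]
[[28,3],[36,0],[45,3],[46,0]]
[[14,6],[28,3],[36,0],[45,3],[46,0]]
[[14,6],[28,3],[36,0],[45,3],[46,0]]
[[14,6],[28,3],[36,0],[45,3],[46,0]]
[[14,6],[28,18],[31,3],[36,0],[45,3],[46,0]]
[[4,1],[13,0],[14,6],[28,18],[31,3],[36,0],[45,3],[46,0]]
[[4,1],[13,0],[14,6],[22,18],[33,3],[36,0],[45,3],[46,0]]
[[4,1],[8,13],[9,1],[13,0],[14,6],[22,18],[33,3],[36,0],[45,3],[46,0]]
[[4,1],[8,13],[9,1],[13,0],[14,6],[22,18],[33,3],[36,0],[45,7],[46,0]]
[[4,1],[8,13],[9,1],[13,0],[14,6],[22,18],[33,3],[36,0],[45,7],[46,0]]
[[4,1],[8,14],[10,1],[13,0],[14,6],[22,18],[33,3],[36,0],[45,7],[46,0]]
[[4,1],[8,14],[10,1],[13,0],[14,6],[22,18],[33,3],[36,0],[45,7],[46,0]]
[[4,1],[8,14],[10,1],[13,0],[14,6],[22,18],[33,3],[36,0],[45,7],[46,0]]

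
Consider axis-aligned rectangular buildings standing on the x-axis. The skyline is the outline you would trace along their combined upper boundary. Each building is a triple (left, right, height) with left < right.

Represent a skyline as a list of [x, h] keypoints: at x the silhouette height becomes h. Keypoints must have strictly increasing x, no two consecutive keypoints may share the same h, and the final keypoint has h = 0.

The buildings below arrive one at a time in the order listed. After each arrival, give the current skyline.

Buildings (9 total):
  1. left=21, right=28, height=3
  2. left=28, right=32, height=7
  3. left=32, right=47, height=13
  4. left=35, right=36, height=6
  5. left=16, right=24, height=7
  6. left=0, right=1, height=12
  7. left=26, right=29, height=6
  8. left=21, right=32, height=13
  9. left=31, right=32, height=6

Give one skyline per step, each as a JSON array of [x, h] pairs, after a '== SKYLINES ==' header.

== SKYLINES ==
[[21,3],[28,0]]
[[21,3],[28,7],[32,0]]
[[21,3],[28,7],[32,13],[47,0]]
[[21,3],[28,7],[32,13],[47,0]]
[[16,7],[24,3],[28,7],[32,13],[47,0]]
[[0,12],[1,0],[16,7],[24,3],[28,7],[32,13],[47,0]]
[[0,12],[1,0],[16,7],[24,3],[26,6],[28,7],[32,13],[47,0]]
[[0,12],[1,0],[16,7],[21,13],[47,0]]
[[0,12],[1,0],[16,7],[21,13],[47,0]]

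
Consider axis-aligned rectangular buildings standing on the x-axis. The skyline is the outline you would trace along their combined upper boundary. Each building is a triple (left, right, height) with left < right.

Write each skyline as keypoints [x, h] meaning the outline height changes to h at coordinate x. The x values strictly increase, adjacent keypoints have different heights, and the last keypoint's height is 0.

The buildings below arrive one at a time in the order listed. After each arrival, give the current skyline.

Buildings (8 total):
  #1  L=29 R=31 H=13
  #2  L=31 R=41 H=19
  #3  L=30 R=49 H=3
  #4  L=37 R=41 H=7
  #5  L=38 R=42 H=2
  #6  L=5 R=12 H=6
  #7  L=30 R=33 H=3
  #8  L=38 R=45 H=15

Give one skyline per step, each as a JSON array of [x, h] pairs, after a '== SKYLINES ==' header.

== SKYLINES ==
[[29,13],[31,0]]
[[29,13],[31,19],[41,0]]
[[29,13],[31,19],[41,3],[49,0]]
[[29,13],[31,19],[41,3],[49,0]]
[[29,13],[31,19],[41,3],[49,0]]
[[5,6],[12,0],[29,13],[31,19],[41,3],[49,0]]
[[5,6],[12,0],[29,13],[31,19],[41,3],[49,0]]
[[5,6],[12,0],[29,13],[31,19],[41,15],[45,3],[49,0]]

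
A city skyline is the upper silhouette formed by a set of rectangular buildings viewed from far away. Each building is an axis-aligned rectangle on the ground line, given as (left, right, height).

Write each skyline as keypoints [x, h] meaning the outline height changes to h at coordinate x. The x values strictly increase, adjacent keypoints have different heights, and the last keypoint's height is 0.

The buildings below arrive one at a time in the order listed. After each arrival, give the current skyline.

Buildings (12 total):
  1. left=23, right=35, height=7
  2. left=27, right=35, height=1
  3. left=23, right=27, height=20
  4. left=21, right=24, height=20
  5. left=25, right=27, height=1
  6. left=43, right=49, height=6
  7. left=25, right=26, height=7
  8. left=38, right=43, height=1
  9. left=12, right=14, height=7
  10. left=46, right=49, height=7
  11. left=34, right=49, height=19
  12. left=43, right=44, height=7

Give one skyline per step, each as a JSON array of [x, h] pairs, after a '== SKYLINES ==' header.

== SKYLINES ==
[[23,7],[35,0]]
[[23,7],[35,0]]
[[23,20],[27,7],[35,0]]
[[21,20],[27,7],[35,0]]
[[21,20],[27,7],[35,0]]
[[21,20],[27,7],[35,0],[43,6],[49,0]]
[[21,20],[27,7],[35,0],[43,6],[49,0]]
[[21,20],[27,7],[35,0],[38,1],[43,6],[49,0]]
[[12,7],[14,0],[21,20],[27,7],[35,0],[38,1],[43,6],[49,0]]
[[12,7],[14,0],[21,20],[27,7],[35,0],[38,1],[43,6],[46,7],[49,0]]
[[12,7],[14,0],[21,20],[27,7],[34,19],[49,0]]
[[12,7],[14,0],[21,20],[27,7],[34,19],[49,0]]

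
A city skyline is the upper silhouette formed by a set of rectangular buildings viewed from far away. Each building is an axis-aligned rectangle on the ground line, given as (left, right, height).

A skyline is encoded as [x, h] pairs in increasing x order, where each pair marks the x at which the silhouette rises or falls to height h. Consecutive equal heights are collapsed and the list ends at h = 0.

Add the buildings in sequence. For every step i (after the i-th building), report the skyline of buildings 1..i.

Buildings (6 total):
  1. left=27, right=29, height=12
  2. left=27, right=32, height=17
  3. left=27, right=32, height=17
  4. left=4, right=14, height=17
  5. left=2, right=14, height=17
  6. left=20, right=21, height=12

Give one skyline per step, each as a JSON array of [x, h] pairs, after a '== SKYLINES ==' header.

== SKYLINES ==
[[27,12],[29,0]]
[[27,17],[32,0]]
[[27,17],[32,0]]
[[4,17],[14,0],[27,17],[32,0]]
[[2,17],[14,0],[27,17],[32,0]]
[[2,17],[14,0],[20,12],[21,0],[27,17],[32,0]]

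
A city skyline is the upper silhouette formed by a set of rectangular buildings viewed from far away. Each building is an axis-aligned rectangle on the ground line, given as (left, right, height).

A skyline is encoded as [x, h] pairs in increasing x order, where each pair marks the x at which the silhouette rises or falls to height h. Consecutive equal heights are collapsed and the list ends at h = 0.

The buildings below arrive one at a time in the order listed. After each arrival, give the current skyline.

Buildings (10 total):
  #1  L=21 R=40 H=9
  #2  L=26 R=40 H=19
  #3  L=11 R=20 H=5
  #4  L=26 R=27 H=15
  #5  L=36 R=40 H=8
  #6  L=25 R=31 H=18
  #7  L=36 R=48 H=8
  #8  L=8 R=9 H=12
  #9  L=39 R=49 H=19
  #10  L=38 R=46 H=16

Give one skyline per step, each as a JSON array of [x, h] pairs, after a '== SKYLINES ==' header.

== SKYLINES ==
[[21,9],[40,0]]
[[21,9],[26,19],[40,0]]
[[11,5],[20,0],[21,9],[26,19],[40,0]]
[[11,5],[20,0],[21,9],[26,19],[40,0]]
[[11,5],[20,0],[21,9],[26,19],[40,0]]
[[11,5],[20,0],[21,9],[25,18],[26,19],[40,0]]
[[11,5],[20,0],[21,9],[25,18],[26,19],[40,8],[48,0]]
[[8,12],[9,0],[11,5],[20,0],[21,9],[25,18],[26,19],[40,8],[48,0]]
[[8,12],[9,0],[11,5],[20,0],[21,9],[25,18],[26,19],[49,0]]
[[8,12],[9,0],[11,5],[20,0],[21,9],[25,18],[26,19],[49,0]]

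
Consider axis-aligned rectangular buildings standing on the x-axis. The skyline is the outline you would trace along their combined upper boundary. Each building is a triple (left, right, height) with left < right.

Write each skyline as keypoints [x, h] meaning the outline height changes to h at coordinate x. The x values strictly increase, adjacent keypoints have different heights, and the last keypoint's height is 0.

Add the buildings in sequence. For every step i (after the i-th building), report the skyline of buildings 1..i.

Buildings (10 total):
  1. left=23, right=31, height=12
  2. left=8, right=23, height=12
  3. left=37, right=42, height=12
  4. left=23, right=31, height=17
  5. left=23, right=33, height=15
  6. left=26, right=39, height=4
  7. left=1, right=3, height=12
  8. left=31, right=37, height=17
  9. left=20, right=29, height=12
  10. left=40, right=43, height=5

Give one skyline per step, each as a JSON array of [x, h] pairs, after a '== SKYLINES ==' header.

== SKYLINES ==
[[23,12],[31,0]]
[[8,12],[31,0]]
[[8,12],[31,0],[37,12],[42,0]]
[[8,12],[23,17],[31,0],[37,12],[42,0]]
[[8,12],[23,17],[31,15],[33,0],[37,12],[42,0]]
[[8,12],[23,17],[31,15],[33,4],[37,12],[42,0]]
[[1,12],[3,0],[8,12],[23,17],[31,15],[33,4],[37,12],[42,0]]
[[1,12],[3,0],[8,12],[23,17],[37,12],[42,0]]
[[1,12],[3,0],[8,12],[23,17],[37,12],[42,0]]
[[1,12],[3,0],[8,12],[23,17],[37,12],[42,5],[43,0]]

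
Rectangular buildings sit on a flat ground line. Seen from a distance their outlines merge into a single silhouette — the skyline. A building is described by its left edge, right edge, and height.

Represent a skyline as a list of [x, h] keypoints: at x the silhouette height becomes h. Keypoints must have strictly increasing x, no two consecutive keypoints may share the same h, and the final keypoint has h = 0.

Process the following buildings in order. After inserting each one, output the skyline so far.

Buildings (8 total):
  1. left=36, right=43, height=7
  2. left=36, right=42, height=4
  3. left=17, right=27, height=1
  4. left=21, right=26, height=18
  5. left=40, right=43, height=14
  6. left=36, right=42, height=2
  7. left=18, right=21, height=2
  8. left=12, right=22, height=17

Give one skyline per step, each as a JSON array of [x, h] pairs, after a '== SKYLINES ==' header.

== SKYLINES ==
[[36,7],[43,0]]
[[36,7],[43,0]]
[[17,1],[27,0],[36,7],[43,0]]
[[17,1],[21,18],[26,1],[27,0],[36,7],[43,0]]
[[17,1],[21,18],[26,1],[27,0],[36,7],[40,14],[43,0]]
[[17,1],[21,18],[26,1],[27,0],[36,7],[40,14],[43,0]]
[[17,1],[18,2],[21,18],[26,1],[27,0],[36,7],[40,14],[43,0]]
[[12,17],[21,18],[26,1],[27,0],[36,7],[40,14],[43,0]]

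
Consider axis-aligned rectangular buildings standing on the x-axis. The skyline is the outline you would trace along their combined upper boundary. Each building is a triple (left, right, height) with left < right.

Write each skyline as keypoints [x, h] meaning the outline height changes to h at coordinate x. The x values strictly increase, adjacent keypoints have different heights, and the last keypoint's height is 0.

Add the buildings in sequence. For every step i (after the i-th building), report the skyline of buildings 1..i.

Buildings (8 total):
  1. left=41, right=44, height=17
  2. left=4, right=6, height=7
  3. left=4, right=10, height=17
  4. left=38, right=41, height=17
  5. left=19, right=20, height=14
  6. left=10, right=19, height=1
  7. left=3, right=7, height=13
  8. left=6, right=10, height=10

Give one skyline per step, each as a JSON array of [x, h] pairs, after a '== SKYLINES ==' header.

== SKYLINES ==
[[41,17],[44,0]]
[[4,7],[6,0],[41,17],[44,0]]
[[4,17],[10,0],[41,17],[44,0]]
[[4,17],[10,0],[38,17],[44,0]]
[[4,17],[10,0],[19,14],[20,0],[38,17],[44,0]]
[[4,17],[10,1],[19,14],[20,0],[38,17],[44,0]]
[[3,13],[4,17],[10,1],[19,14],[20,0],[38,17],[44,0]]
[[3,13],[4,17],[10,1],[19,14],[20,0],[38,17],[44,0]]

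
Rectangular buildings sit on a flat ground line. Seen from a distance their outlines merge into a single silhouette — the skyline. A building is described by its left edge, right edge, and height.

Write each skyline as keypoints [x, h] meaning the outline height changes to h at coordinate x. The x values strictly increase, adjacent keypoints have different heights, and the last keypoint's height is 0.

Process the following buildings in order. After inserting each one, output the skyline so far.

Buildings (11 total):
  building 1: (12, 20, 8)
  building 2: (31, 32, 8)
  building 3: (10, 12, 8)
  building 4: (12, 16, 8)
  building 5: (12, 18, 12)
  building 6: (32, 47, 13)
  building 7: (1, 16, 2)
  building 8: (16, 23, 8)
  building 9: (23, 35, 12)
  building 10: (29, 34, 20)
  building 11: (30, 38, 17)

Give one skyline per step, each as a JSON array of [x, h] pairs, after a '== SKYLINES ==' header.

== SKYLINES ==
[[12,8],[20,0]]
[[12,8],[20,0],[31,8],[32,0]]
[[10,8],[20,0],[31,8],[32,0]]
[[10,8],[20,0],[31,8],[32,0]]
[[10,8],[12,12],[18,8],[20,0],[31,8],[32,0]]
[[10,8],[12,12],[18,8],[20,0],[31,8],[32,13],[47,0]]
[[1,2],[10,8],[12,12],[18,8],[20,0],[31,8],[32,13],[47,0]]
[[1,2],[10,8],[12,12],[18,8],[23,0],[31,8],[32,13],[47,0]]
[[1,2],[10,8],[12,12],[18,8],[23,12],[32,13],[47,0]]
[[1,2],[10,8],[12,12],[18,8],[23,12],[29,20],[34,13],[47,0]]
[[1,2],[10,8],[12,12],[18,8],[23,12],[29,20],[34,17],[38,13],[47,0]]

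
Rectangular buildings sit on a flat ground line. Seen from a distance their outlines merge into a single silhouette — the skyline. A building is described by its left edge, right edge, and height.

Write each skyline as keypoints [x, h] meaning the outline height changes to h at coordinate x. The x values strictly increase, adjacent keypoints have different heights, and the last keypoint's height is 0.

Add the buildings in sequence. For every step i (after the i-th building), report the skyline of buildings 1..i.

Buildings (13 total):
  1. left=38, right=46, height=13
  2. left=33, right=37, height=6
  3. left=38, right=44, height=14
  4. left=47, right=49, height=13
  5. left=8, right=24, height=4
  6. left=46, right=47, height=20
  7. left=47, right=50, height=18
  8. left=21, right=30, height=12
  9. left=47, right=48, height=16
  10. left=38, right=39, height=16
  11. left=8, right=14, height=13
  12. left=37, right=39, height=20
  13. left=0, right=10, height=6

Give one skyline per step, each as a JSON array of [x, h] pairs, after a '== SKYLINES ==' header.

== SKYLINES ==
[[38,13],[46,0]]
[[33,6],[37,0],[38,13],[46,0]]
[[33,6],[37,0],[38,14],[44,13],[46,0]]
[[33,6],[37,0],[38,14],[44,13],[46,0],[47,13],[49,0]]
[[8,4],[24,0],[33,6],[37,0],[38,14],[44,13],[46,0],[47,13],[49,0]]
[[8,4],[24,0],[33,6],[37,0],[38,14],[44,13],[46,20],[47,13],[49,0]]
[[8,4],[24,0],[33,6],[37,0],[38,14],[44,13],[46,20],[47,18],[50,0]]
[[8,4],[21,12],[30,0],[33,6],[37,0],[38,14],[44,13],[46,20],[47,18],[50,0]]
[[8,4],[21,12],[30,0],[33,6],[37,0],[38,14],[44,13],[46,20],[47,18],[50,0]]
[[8,4],[21,12],[30,0],[33,6],[37,0],[38,16],[39,14],[44,13],[46,20],[47,18],[50,0]]
[[8,13],[14,4],[21,12],[30,0],[33,6],[37,0],[38,16],[39,14],[44,13],[46,20],[47,18],[50,0]]
[[8,13],[14,4],[21,12],[30,0],[33,6],[37,20],[39,14],[44,13],[46,20],[47,18],[50,0]]
[[0,6],[8,13],[14,4],[21,12],[30,0],[33,6],[37,20],[39,14],[44,13],[46,20],[47,18],[50,0]]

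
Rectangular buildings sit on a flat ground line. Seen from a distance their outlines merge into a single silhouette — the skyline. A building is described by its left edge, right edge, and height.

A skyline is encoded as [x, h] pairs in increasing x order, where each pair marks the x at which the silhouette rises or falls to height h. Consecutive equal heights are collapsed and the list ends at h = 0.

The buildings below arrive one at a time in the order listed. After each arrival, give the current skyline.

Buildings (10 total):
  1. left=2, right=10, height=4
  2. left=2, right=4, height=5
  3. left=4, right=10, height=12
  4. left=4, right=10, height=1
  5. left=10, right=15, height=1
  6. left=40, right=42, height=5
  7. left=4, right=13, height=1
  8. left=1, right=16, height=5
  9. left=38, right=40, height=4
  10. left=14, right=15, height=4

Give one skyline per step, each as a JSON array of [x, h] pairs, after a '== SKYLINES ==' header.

== SKYLINES ==
[[2,4],[10,0]]
[[2,5],[4,4],[10,0]]
[[2,5],[4,12],[10,0]]
[[2,5],[4,12],[10,0]]
[[2,5],[4,12],[10,1],[15,0]]
[[2,5],[4,12],[10,1],[15,0],[40,5],[42,0]]
[[2,5],[4,12],[10,1],[15,0],[40,5],[42,0]]
[[1,5],[4,12],[10,5],[16,0],[40,5],[42,0]]
[[1,5],[4,12],[10,5],[16,0],[38,4],[40,5],[42,0]]
[[1,5],[4,12],[10,5],[16,0],[38,4],[40,5],[42,0]]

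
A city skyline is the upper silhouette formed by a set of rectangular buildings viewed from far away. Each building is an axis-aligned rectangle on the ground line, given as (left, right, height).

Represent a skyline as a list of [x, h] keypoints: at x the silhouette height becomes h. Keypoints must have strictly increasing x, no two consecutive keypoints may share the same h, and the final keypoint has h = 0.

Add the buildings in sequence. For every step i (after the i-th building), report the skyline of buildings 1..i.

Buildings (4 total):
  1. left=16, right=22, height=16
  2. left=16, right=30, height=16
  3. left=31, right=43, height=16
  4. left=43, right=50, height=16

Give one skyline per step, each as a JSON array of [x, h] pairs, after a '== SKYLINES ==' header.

== SKYLINES ==
[[16,16],[22,0]]
[[16,16],[30,0]]
[[16,16],[30,0],[31,16],[43,0]]
[[16,16],[30,0],[31,16],[50,0]]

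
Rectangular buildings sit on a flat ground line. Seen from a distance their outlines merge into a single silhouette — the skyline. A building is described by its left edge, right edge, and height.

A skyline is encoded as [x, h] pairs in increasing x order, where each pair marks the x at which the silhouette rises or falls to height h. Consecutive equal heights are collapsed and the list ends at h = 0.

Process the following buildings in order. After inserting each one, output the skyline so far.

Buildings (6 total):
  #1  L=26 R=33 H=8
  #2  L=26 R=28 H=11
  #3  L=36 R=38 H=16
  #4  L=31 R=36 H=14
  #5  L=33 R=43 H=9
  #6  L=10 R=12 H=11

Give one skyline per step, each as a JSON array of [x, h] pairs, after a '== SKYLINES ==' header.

== SKYLINES ==
[[26,8],[33,0]]
[[26,11],[28,8],[33,0]]
[[26,11],[28,8],[33,0],[36,16],[38,0]]
[[26,11],[28,8],[31,14],[36,16],[38,0]]
[[26,11],[28,8],[31,14],[36,16],[38,9],[43,0]]
[[10,11],[12,0],[26,11],[28,8],[31,14],[36,16],[38,9],[43,0]]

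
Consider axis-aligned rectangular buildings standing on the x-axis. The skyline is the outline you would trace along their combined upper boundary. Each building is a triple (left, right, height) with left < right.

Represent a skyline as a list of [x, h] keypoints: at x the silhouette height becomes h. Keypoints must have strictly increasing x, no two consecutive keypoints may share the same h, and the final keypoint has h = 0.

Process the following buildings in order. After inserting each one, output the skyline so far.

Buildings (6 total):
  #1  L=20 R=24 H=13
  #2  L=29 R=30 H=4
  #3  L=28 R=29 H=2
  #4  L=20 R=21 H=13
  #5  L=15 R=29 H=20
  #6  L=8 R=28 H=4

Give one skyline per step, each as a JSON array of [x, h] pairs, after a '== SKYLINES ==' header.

== SKYLINES ==
[[20,13],[24,0]]
[[20,13],[24,0],[29,4],[30,0]]
[[20,13],[24,0],[28,2],[29,4],[30,0]]
[[20,13],[24,0],[28,2],[29,4],[30,0]]
[[15,20],[29,4],[30,0]]
[[8,4],[15,20],[29,4],[30,0]]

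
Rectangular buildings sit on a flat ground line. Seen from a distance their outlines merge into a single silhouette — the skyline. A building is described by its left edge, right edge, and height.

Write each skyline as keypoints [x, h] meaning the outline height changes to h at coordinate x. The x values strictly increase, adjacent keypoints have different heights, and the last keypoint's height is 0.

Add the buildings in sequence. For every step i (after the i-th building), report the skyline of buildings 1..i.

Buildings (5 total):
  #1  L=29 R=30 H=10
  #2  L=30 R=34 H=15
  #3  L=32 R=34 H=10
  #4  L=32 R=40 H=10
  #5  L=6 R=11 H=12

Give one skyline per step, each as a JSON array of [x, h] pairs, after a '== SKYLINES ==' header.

== SKYLINES ==
[[29,10],[30,0]]
[[29,10],[30,15],[34,0]]
[[29,10],[30,15],[34,0]]
[[29,10],[30,15],[34,10],[40,0]]
[[6,12],[11,0],[29,10],[30,15],[34,10],[40,0]]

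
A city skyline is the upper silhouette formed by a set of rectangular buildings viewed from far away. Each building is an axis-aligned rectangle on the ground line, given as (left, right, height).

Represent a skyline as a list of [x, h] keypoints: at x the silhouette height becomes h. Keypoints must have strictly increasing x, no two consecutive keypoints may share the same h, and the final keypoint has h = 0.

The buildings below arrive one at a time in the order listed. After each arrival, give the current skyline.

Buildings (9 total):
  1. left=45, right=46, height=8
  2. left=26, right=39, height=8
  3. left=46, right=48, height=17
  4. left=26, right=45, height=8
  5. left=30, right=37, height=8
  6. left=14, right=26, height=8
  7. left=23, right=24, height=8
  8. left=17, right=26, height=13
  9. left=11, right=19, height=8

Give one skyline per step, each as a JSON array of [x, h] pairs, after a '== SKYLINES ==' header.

== SKYLINES ==
[[45,8],[46,0]]
[[26,8],[39,0],[45,8],[46,0]]
[[26,8],[39,0],[45,8],[46,17],[48,0]]
[[26,8],[46,17],[48,0]]
[[26,8],[46,17],[48,0]]
[[14,8],[46,17],[48,0]]
[[14,8],[46,17],[48,0]]
[[14,8],[17,13],[26,8],[46,17],[48,0]]
[[11,8],[17,13],[26,8],[46,17],[48,0]]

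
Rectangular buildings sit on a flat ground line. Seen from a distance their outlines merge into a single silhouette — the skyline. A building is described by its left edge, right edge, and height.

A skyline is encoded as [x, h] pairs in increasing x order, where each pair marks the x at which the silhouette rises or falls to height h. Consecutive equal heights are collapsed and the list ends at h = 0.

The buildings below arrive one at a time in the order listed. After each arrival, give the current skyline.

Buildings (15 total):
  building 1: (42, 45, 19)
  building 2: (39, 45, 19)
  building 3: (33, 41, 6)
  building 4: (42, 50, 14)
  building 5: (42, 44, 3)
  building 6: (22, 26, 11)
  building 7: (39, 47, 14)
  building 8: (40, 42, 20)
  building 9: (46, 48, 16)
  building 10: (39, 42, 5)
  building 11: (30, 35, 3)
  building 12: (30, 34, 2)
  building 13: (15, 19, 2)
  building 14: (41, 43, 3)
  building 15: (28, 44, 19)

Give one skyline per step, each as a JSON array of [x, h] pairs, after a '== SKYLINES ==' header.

== SKYLINES ==
[[42,19],[45,0]]
[[39,19],[45,0]]
[[33,6],[39,19],[45,0]]
[[33,6],[39,19],[45,14],[50,0]]
[[33,6],[39,19],[45,14],[50,0]]
[[22,11],[26,0],[33,6],[39,19],[45,14],[50,0]]
[[22,11],[26,0],[33,6],[39,19],[45,14],[50,0]]
[[22,11],[26,0],[33,6],[39,19],[40,20],[42,19],[45,14],[50,0]]
[[22,11],[26,0],[33,6],[39,19],[40,20],[42,19],[45,14],[46,16],[48,14],[50,0]]
[[22,11],[26,0],[33,6],[39,19],[40,20],[42,19],[45,14],[46,16],[48,14],[50,0]]
[[22,11],[26,0],[30,3],[33,6],[39,19],[40,20],[42,19],[45,14],[46,16],[48,14],[50,0]]
[[22,11],[26,0],[30,3],[33,6],[39,19],[40,20],[42,19],[45,14],[46,16],[48,14],[50,0]]
[[15,2],[19,0],[22,11],[26,0],[30,3],[33,6],[39,19],[40,20],[42,19],[45,14],[46,16],[48,14],[50,0]]
[[15,2],[19,0],[22,11],[26,0],[30,3],[33,6],[39,19],[40,20],[42,19],[45,14],[46,16],[48,14],[50,0]]
[[15,2],[19,0],[22,11],[26,0],[28,19],[40,20],[42,19],[45,14],[46,16],[48,14],[50,0]]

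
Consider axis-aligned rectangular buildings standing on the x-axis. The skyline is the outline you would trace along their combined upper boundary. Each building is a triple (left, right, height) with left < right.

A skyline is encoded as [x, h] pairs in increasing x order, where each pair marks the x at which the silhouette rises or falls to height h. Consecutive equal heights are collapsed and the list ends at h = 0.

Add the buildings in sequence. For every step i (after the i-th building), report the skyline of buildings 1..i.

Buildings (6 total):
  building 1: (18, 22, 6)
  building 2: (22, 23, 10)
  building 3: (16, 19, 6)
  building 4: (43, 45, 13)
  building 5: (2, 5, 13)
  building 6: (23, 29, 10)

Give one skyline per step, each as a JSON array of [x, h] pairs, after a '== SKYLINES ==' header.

== SKYLINES ==
[[18,6],[22,0]]
[[18,6],[22,10],[23,0]]
[[16,6],[22,10],[23,0]]
[[16,6],[22,10],[23,0],[43,13],[45,0]]
[[2,13],[5,0],[16,6],[22,10],[23,0],[43,13],[45,0]]
[[2,13],[5,0],[16,6],[22,10],[29,0],[43,13],[45,0]]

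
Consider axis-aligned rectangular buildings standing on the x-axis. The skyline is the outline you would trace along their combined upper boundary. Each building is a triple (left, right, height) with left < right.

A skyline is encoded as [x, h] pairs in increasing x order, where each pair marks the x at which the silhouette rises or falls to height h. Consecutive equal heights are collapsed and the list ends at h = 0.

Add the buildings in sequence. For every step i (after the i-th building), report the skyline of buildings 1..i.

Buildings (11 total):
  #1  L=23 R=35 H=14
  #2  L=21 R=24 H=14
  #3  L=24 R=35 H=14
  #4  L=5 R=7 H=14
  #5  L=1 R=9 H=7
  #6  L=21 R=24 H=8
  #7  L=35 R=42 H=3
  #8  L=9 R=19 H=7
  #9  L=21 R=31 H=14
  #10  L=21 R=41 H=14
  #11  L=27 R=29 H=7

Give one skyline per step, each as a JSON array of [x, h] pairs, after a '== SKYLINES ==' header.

== SKYLINES ==
[[23,14],[35,0]]
[[21,14],[35,0]]
[[21,14],[35,0]]
[[5,14],[7,0],[21,14],[35,0]]
[[1,7],[5,14],[7,7],[9,0],[21,14],[35,0]]
[[1,7],[5,14],[7,7],[9,0],[21,14],[35,0]]
[[1,7],[5,14],[7,7],[9,0],[21,14],[35,3],[42,0]]
[[1,7],[5,14],[7,7],[19,0],[21,14],[35,3],[42,0]]
[[1,7],[5,14],[7,7],[19,0],[21,14],[35,3],[42,0]]
[[1,7],[5,14],[7,7],[19,0],[21,14],[41,3],[42,0]]
[[1,7],[5,14],[7,7],[19,0],[21,14],[41,3],[42,0]]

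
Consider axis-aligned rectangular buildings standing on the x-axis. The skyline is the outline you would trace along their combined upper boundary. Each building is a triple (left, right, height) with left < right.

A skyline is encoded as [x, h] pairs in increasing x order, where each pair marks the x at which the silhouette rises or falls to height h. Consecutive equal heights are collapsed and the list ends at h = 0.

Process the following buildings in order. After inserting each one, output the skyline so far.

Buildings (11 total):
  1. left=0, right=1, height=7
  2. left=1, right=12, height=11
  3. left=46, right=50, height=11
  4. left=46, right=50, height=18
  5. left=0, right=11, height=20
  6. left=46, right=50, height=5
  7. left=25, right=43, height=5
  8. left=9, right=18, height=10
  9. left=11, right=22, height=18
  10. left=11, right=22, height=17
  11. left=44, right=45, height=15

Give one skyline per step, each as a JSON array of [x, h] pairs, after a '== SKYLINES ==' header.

== SKYLINES ==
[[0,7],[1,0]]
[[0,7],[1,11],[12,0]]
[[0,7],[1,11],[12,0],[46,11],[50,0]]
[[0,7],[1,11],[12,0],[46,18],[50,0]]
[[0,20],[11,11],[12,0],[46,18],[50,0]]
[[0,20],[11,11],[12,0],[46,18],[50,0]]
[[0,20],[11,11],[12,0],[25,5],[43,0],[46,18],[50,0]]
[[0,20],[11,11],[12,10],[18,0],[25,5],[43,0],[46,18],[50,0]]
[[0,20],[11,18],[22,0],[25,5],[43,0],[46,18],[50,0]]
[[0,20],[11,18],[22,0],[25,5],[43,0],[46,18],[50,0]]
[[0,20],[11,18],[22,0],[25,5],[43,0],[44,15],[45,0],[46,18],[50,0]]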